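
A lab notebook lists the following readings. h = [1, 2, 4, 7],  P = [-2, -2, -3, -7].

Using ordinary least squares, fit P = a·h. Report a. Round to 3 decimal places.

a = -0.957

Entries of XᵀX: Σh·h = 70.
And Σh·P = -67.
XᵀX·[a]ᵀ = XᵀP becomes [[70]]·[a]ᵀ = [-67]ᵀ.
Hence a = -67 / 70 ≈ -0.957143.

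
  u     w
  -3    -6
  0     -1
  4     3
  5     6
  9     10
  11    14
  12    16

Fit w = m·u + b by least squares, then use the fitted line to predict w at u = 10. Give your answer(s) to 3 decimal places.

ŵ = 12.458

With design matrix M, MᵀM = [[396, 38]; [38, 7]] and Mᵀw = [496, 42]ᵀ.
det = 396·7 − 38² = 1328.
m = (496·7 − 38·42)/1328 = 469/332; b = (396·42 − 38·496)/1328 = -277/166.
At u = 10: ŵ = (469/332)·(10) + (-277/166)·(1) = 1034/83.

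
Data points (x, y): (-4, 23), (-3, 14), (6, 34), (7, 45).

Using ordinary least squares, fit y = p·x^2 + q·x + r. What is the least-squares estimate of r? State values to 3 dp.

MᵀM·[p, q, r]ᵀ = Mᵀy reads: 4034·p + 468·q + 110·r = 3923;  468·p + 110·q + 6·r = 385;  110·p + 6·q + 4·r = 116.
Inverting the 3×3 Gram matrix, [p, q, r]ᵀ = [1, -92/101, 579/202]ᵀ.

r = 2.866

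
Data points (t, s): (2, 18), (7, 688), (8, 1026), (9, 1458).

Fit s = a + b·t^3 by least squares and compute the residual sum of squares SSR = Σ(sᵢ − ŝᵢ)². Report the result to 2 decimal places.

The normal equations are: 4·a + 1592·b = 3190;  1592·a + 911298·b = 1824322.
(Σ1 = 4, Σt^3 = 1592, Σt^3·t^3 = 911298, Σs = 3190, Σt^3·s = 1824322.)
Eliminating b: 911298·(row 1) − 1592·(row 2) gives 1110728·a = 911298·3190 − 1592·1824322 = 2719996, so a = 679999/277682.
Then b = (1824322 − 1592·(679999/277682))/911298 = 277351/138841.
Residuals: -119339/277682, 102431/277682, 214309/277682, -197401/277682; SSR = 197401/138841.

SSR = 1.42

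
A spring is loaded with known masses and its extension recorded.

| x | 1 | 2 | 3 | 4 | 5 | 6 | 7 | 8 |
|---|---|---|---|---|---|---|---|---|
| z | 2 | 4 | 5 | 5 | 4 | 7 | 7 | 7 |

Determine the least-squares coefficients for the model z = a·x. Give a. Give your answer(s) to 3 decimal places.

a = 1.039

Forming AᵀA = [[204]] and Aᵀz = [212]ᵀ gives AᵀA·[a]ᵀ = Aᵀz.
Hence a = 212 / 204 ≈ 1.03922.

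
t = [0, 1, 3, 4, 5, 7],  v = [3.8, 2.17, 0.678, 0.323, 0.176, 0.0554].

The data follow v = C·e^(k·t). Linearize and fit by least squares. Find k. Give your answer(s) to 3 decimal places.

k = -0.612

Taking logs, ln v = k·t + ln C, so regress ln v on t.
AᵀA = [[100.0000, 20.0000]; [20.0000, 6]], rhs = [-33.8501, -4.0394]ᵀ  (here Σt = 20.0000, Σ(t)² = 100.0000, Σln v = -4.0394, Σt·ln v = -33.8501).
Slope k = (n·Σt·ln v − Σt·Σln v)/(n·Σ(t)² − (Σt)²) = (6·-33.8501 − 20.0000·-4.0394)/200.0000 = -0.61156; ln C = (Σln v − k·Σt)/n = 1.36529.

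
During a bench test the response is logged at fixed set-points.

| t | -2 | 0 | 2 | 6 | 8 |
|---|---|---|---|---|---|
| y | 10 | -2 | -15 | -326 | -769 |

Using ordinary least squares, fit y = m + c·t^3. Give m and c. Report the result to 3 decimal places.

Setting ∂/∂m … = 0 gives: 5·m + 728·c = -1102;  728·m + 308928·c = -464344.
(Σ1 = 5, Σt^3 = 728, Σt^3·t^3 = 308928, Σy = -1102, Σt^3·y = -464344.)
Determinant 5·308928 − 728² = 1014656.
m = ((-1102)·308928 − 728·(-464344))/1014656 = -37441/15854; c = (5·(-464344) − 728·(-1102))/1014656 = -189933/126832.

m = -2.362, c = -1.498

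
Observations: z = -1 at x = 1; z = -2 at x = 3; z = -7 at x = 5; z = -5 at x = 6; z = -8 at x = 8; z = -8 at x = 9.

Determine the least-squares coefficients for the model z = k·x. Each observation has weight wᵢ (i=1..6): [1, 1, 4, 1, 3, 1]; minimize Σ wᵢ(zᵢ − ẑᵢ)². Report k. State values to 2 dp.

k = -1.05

Forming AᵀWA = [[419]] and AᵀWz = [-441]ᵀ gives AᵀWA·[k]ᵀ = AᵀWz.
Hence k = -441 / 419 ≈ -1.05251.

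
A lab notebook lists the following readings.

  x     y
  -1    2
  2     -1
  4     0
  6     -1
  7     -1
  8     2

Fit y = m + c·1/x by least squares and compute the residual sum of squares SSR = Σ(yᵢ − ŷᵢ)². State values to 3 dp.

SSR = 5.938

Entries of MᵀM: Σ1 = 6, Σ1/x = 31/168, Σ1/x·1/x = 38845/28224.
For Mᵀy: Σy = 1, Σ1/x·y = -215/84.
Normal equations: [[6, 31/168]; [31/168, 38845/28224]]·[m, c]ᵀ = [1, -215/84]ᵀ.
Eliminating c: (38845/28224)·(row 1) − (31/168)·(row 2) gives (232109/28224)·m = (38845/28224)·1 − (31/168)·(-215/84) = 52175/28224, so m = 52175/232109.
Then c = ((-215/84) − (31/168)·(52175/232109))/(38845/28224) = -438648/232109.
Residuals: -26605/232109, -64960/232109, 57487/232109, -211176/232109, -221620/232109, 466874/232109; SSR = 1378294/232109.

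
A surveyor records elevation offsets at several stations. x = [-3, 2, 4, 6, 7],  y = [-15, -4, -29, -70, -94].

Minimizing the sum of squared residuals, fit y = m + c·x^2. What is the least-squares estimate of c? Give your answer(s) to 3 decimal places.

Entries of MᵀM: Σ1 = 5, Σx^2 = 114, Σx^2·x^2 = 4050.
And Σy = -212, Σx^2·y = -7741.
So MᵀM·[m, c]ᵀ = Mᵀy: [[5, 114]; [114, 4050]]·[m, c]ᵀ = [-212, -7741]ᵀ.
Δ = 5·4050 − 114² = 7254.
m = ((-212)·4050 − 114·(-7741))/7254 = 3979/1209; c = (5·(-7741) − 114·(-212))/7254 = -14537/7254.

c = -2.004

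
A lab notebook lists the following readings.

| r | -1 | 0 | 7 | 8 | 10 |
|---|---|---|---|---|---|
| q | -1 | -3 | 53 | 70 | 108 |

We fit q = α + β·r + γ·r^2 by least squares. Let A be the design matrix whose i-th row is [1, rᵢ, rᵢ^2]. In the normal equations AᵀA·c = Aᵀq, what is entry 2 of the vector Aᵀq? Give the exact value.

Entry 2 ↔ basis r, so (Aᵀq)_{2} = Σᵢ (r)·qᵢ = (-1)·(-1) + (0)·(-3) + (7)·(53) + (8)·(70) + (10)·(108) = 2012.

2012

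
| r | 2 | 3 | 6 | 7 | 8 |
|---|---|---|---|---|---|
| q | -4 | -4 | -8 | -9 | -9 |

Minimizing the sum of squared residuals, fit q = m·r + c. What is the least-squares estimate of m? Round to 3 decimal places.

m = -0.978

Compute the Gram sums: Σr·r = 162, Σr = 26, Σ1 = 5.
Moment sums: Σr·q = -203, Σq = -34.
XᵀX·[m, c]ᵀ = Xᵀq becomes [[162, 26]; [26, 5]]·[m, c]ᵀ = [-203, -34]ᵀ.
Determinant 162·5 − 26² = 134.
m = ((-203)·5 − 26·(-34))/134 = -131/134; c = (162·(-34) − 26·(-203))/134 = -115/67.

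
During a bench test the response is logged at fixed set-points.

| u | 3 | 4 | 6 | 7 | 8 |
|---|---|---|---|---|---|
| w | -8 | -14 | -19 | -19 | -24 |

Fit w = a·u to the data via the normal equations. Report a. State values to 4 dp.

Sums needed: Σu·u = 174.
And Σu·w = -519.
a = (-519)/174 = -2.98276.

a = -2.9828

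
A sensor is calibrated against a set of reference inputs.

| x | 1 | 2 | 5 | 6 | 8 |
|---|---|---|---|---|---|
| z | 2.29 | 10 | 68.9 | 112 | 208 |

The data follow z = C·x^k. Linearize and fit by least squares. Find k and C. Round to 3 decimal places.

Taking logs, ln z = k·ln x + ln C, so regress ln z on ln x.
Σln x = 6.1738, Σ(ln x)² = 10.6052, Σln z = 17.4198, Σln x·ln z = 27.9617.
Equations: 10.6052·k + 6.1738·ln C = 27.9617;  6.1738·k + 5·ln C = 17.4198.
Solving (det = 14.9105): k = 2.16374, ln C = 0.81227, so C = exp(0.81227) = 2.25302.

k = 2.164, C = 2.253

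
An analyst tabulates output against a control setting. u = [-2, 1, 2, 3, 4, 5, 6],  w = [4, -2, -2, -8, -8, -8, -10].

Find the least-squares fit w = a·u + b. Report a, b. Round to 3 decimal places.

Normal-equation sums: Σu·u = 95, Σu = 19, Σ1 = 7.
For Mᵀw: Σu·w = -170, Σw = -34.
Normal equations: [[95, 19]; [19, 7]]·[a, b]ᵀ = [-170, -34]ᵀ.
det = 95·7 − 19² = 304.
a = ((-170)·7 − 19·(-34))/304 = -34/19; b = (95·(-34) − 19·(-170))/304 = 0.

a = -1.789, b = 0.000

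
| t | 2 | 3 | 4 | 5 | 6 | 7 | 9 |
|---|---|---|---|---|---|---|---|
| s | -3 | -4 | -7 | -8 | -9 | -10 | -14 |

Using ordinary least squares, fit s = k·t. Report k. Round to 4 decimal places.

AᵀA·[k]ᵀ = Aᵀs reads: 220·k = -336.
(Σt·t = 220, Σt·s = -336.)
Hence k = -336 / 220 ≈ -1.52727.

k = -1.5273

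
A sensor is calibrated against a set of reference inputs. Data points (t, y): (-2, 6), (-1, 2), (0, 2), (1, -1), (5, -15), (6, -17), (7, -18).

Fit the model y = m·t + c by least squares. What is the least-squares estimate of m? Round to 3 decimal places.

Normal-equation sums: Σt·t = 116, Σt = 16, Σ1 = 7.
Right-hand side: Σt·y = -318, Σy = -41.
MᵀM·[m, c]ᵀ = Mᵀy becomes [[116, 16]; [16, 7]]·[m, c]ᵀ = [-318, -41]ᵀ.
Determinant 116·7 − 16² = 556.
m = ((-318)·7 − 16·(-41))/556 = -785/278; c = (116·(-41) − 16·(-318))/556 = 83/139.

m = -2.824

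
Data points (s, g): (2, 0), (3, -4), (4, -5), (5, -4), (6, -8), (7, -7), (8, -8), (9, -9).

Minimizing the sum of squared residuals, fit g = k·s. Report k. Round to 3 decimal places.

k = -1.035

AᵀA·[k]ᵀ = Aᵀg reads: 284·k = -294.
Hence k = -294 / 284 ≈ -1.03521.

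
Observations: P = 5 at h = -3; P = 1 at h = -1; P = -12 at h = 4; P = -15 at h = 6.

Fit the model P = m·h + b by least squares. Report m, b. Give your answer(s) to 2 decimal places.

m = -2.31, b = -1.78

Compute the Gram sums: Σh·h = 62, Σh = 6, Σ1 = 4.
Moment sums: Σh·P = -154, ΣP = -21.
Normal equations: [[62, 6]; [6, 4]]·[m, b]ᵀ = [-154, -21]ᵀ.
Δ = 62·4 − 6² = 212.
m = ((-154)·4 − 6·(-21))/212 = -245/106; b = (62·(-21) − 6·(-154))/212 = -189/106.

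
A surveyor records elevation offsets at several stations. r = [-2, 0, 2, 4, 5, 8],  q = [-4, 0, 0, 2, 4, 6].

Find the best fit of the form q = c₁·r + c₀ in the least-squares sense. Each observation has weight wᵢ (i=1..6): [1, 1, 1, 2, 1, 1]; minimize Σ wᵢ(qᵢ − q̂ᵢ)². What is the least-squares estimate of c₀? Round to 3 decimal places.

Sums needed: Σwᵢ·r·r = 129, Σwᵢ·r = 21, Σwᵢ·1 = 7.
For MᵀWq: Σwᵢ·r·q = 92, Σwᵢ·q = 10.
det = 129·7 − 21² = 462.
c₁ = (92·7 − 21·10)/462 = 31/33; c₀ = (129·10 − 21·92)/462 = -107/77.

c₀ = -1.390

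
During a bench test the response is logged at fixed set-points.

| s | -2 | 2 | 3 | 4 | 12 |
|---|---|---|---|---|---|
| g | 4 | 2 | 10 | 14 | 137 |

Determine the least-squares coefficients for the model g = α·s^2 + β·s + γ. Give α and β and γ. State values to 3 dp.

α = 0.964, β = -0.128, γ = -0.229

Setting ∂/∂α … = 0 gives: 21105·α + 1819·β + 177·γ = 20066;  1819·α + 177·β + 19·γ = 1726;  177·α + 19·β + 5·γ = 167.
(Σs^2·s^2 = 21105, Σs^2·s = 1819, Σs^2 = 177, Σs·s = 177, Σs = 19, Σ1 = 5, Σs^2·g = 20066, Σs·g = 1726, Σg = 167.)
Inverting the 3×3 Gram matrix, [α, β, γ]ᵀ = [36278/37643, -19295/150572, -34539/150572]ᵀ.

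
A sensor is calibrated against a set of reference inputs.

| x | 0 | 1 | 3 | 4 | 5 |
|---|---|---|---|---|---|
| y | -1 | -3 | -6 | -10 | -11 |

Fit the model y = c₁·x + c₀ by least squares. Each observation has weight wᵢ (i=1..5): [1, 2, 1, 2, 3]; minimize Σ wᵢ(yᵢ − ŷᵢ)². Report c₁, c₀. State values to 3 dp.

c₁ = -2.061, c₀ = -0.921

With design matrix M, MᵀWM = [[118, 28]; [28, 9]] and MᵀWy = [-269, -66]ᵀ.
det = 118·9 − 28² = 278.
c₁ = ((-269)·9 − 28·(-66))/278 = -573/278; c₀ = (118·(-66) − 28·(-269))/278 = -128/139.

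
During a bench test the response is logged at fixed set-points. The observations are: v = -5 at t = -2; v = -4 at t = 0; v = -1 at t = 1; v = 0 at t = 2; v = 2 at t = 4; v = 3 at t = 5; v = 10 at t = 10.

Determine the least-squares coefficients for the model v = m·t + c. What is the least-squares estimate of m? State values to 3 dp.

m = 1.268

Entries of MᵀM: Σt·t = 150, Σt = 20, Σ1 = 7.
And Σt·v = 132, Σv = 5.
So MᵀM·[m, c]ᵀ = Mᵀv: [[150, 20]; [20, 7]]·[m, c]ᵀ = [132, 5]ᵀ.
Δ = 150·7 − 20² = 650.
m = (132·7 − 20·5)/650 = 412/325; c = (150·5 − 20·132)/650 = -189/65.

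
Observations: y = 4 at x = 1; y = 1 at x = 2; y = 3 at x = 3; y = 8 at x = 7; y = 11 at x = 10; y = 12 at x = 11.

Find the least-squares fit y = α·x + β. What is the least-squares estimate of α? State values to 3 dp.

From the data, Σx·x = 284, Σx = 34, Σ1 = 6.
For Mᵀy: Σx·y = 313, Σy = 39.
Eliminating β: 6·(row 1) − 34·(row 2) gives 548·α = 6·313 − 34·39 = 552, so α = 138/137.
Then β = (39 − 34·(138/137))/6 = 217/274.

α = 1.007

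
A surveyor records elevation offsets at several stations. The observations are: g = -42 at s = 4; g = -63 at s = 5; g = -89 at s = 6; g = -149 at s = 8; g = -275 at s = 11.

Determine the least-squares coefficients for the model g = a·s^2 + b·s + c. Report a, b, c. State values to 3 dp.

Setting ∂/∂a … = 0 gives: 20914·a + 2248·b + 262·c = -48262;  2248·a + 262·b + 34·c = -5234;  262·a + 34·b + 5·c = -618.
(Σs^2·s^2 = 20914, Σs^2·s = 2248, Σs^2 = 262, Σs·s = 262, Σs = 34, Σ1 = 5, Σs^2·g = -48262, Σs·g = -5234, Σg = -618.)
Inverting the 3×3 Gram matrix, [a, b, c]ᵀ = [-901/429, -725/429, -294/143]ᵀ.

a = -2.100, b = -1.690, c = -2.056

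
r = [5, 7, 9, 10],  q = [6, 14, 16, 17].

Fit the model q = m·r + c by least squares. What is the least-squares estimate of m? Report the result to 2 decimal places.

m = 2.12

The normal system XᵀX·[m, c]ᵀ = Xᵀq is [[255, 31]; [31, 4]]·[m, c]ᵀ = [442, 53]ᵀ.
Δ = 255·4 − 31² = 59.
m = (442·4 − 31·53)/59 = 125/59; c = (255·53 − 31·442)/59 = -187/59.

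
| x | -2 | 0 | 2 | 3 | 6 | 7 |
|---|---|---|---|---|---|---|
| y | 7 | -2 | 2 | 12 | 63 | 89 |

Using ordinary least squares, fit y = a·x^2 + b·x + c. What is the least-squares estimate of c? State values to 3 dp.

Normal-equation sums: Σx^2·x^2 = 3810, Σx^2·x = 586, Σx^2 = 102, Σx·x = 102, Σx = 16, Σ1 = 6.
Right-hand side: Σx^2·y = 6773, Σx·y = 1027, Σy = 171.
Normal equations: [[3810, 586, 102]; [586, 102, 16]; [102, 16, 6]]·[a, b, c]ᵀ = [6773, 1027, 171]ᵀ.
Inverting the 3×3 Gram matrix, [a, b, c]ᵀ = [75133/36870, -7132/6145, -56177/18435]ᵀ.

c = -3.047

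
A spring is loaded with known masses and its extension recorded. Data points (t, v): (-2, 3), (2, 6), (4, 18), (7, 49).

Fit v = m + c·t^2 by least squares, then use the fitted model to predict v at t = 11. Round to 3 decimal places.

v̂ = 120.330

Normal-equation sums: Σ1 = 4, Σt^2 = 73, Σt^2·t^2 = 2689.
Moment sums: Σv = 76, Σt^2·v = 2725.
XᵀX·[m, c]ᵀ = Xᵀv becomes [[4, 73]; [73, 2689]]·[m, c]ᵀ = [76, 2725]ᵀ.
det = 4·2689 − 73² = 5427.
m = (76·2689 − 73·2725)/5427 = 1813/1809; c = (4·2725 − 73·76)/5427 = 1784/1809.
At t = 11: v̂ = (1813/1809)·(1) + (1784/1809)·(121) = 72559/603.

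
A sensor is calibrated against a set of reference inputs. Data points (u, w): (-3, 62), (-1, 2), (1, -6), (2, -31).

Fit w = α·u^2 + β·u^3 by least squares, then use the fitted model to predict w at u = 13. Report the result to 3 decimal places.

ŵ = -6772.063

Normal-equation sums: Σu^2·u^2 = 99, Σu^2·u^3 = -211, Σu^3·u^3 = 795.
For Xᵀw: Σu^2·w = 430, Σu^3·w = -1930.
So XᵀX·[α, β]ᵀ = Xᵀw: [[99, -211]; [-211, 795]]·[α, β]ᵀ = [430, -1930]ᵀ.
Eliminating β: 795·(row 1) − (-211)·(row 2) gives 34184·α = 795·430 − (-211)·(-1930) = -65380, so α = -16345/8546.
Then β = ((-1930) − (-211)·(-16345/8546))/795 = -25085/8546.
At u = 13: ŵ = (-16345/8546)·(169) + (-25085/8546)·(2197) = -28937025/4273.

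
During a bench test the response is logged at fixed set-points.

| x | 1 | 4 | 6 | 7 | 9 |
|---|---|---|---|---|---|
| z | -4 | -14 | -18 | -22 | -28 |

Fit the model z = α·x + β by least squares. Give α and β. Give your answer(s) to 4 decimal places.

Compute the Gram sums: Σx·x = 183, Σx = 27, Σ1 = 5.
For Mᵀz: Σx·z = -574, Σz = -86.
MᵀM·[α, β]ᵀ = Mᵀz becomes [[183, 27]; [27, 5]]·[α, β]ᵀ = [-574, -86]ᵀ.
Eliminating β: 5·(row 1) − 27·(row 2) gives 186·α = 5·(-574) − 27·(-86) = -548, so α = -274/93.
Then β = ((-86) − 27·(-274/93))/5 = -40/31.

α = -2.9462, β = -1.2903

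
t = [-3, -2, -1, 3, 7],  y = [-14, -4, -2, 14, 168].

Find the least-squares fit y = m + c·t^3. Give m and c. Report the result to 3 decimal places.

m = -0.422, c = 0.491

Setting ∂/∂m … = 0 gives: 5·m + 334·c = 162;  334·m + 119172·c = 58414.
(Σ1 = 5, Σt^3 = 334, Σt^3·t^3 = 119172, Σy = 162, Σt^3·y = 58414.)
Determinant 5·119172 − 334² = 484304.
m = (162·119172 − 334·58414)/484304 = -51103/121076; c = (5·58414 − 334·162)/484304 = 118981/242152.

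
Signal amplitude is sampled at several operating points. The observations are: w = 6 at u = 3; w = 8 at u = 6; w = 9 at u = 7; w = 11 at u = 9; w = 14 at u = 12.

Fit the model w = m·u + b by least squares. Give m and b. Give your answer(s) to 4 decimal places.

From the data, Σu·u = 319, Σu = 37, Σ1 = 5.
Moment sums: Σu·w = 396, Σw = 48.
Normal equations: [[319, 37]; [37, 5]]·[m, b]ᵀ = [396, 48]ᵀ.
det = 319·5 − 37² = 226.
m = (396·5 − 37·48)/226 = 102/113; b = (319·48 − 37·396)/226 = 330/113.

m = 0.9027, b = 2.9204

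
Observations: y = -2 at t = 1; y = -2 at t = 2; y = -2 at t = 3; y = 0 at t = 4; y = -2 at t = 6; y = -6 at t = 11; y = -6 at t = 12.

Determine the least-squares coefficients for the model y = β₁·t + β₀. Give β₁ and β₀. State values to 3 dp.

Forming AᵀA = [[331, 39]; [39, 7]] and Aᵀy = [-162, -20]ᵀ gives AᵀA·[β₁, β₀]ᵀ = Aᵀy.
Δ = 331·7 − 39² = 796.
β₁ = ((-162)·7 − 39·(-20))/796 = -177/398; β₀ = (331·(-20) − 39·(-162))/796 = -151/398.

β₁ = -0.445, β₀ = -0.379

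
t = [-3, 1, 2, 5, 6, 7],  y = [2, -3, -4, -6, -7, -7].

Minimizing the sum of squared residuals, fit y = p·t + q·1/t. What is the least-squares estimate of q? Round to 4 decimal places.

q = -2.0328

The normal equations are: 124·p + 6·q = -138;  6·p + (31957/22050)·q = -271/30.
Determinant 124·(31957/22050) − 6² = 1584434/11025.
p = ((-138)·(31957/22050) − 6·(-271/30))/(1584434/11025) = -803739/792217; q = (124·(-271/30) − 6·(-138))/(1584434/11025) = -1610385/792217.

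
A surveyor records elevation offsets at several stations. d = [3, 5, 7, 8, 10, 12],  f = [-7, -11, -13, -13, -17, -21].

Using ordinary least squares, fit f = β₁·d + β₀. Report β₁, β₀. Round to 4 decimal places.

The normal equations are: 391·β₁ + 45·β₀ = -693;  45·β₁ + 6·β₀ = -82.
(Σd·d = 391, Σd = 45, Σ1 = 6, Σd·f = -693, Σf = -82.)
Determinant 391·6 − 45² = 321.
β₁ = ((-693)·6 − 45·(-82))/321 = -156/107; β₀ = (391·(-82) − 45·(-693))/321 = -877/321.

β₁ = -1.4579, β₀ = -2.7321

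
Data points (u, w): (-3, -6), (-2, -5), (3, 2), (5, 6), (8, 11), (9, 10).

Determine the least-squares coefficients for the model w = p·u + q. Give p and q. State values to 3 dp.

Setting ∂/∂p … = 0 gives: 192·p + 20·q = 242;  20·p + 6·q = 18.
Eliminating q: 6·(row 1) − 20·(row 2) gives 752·p = 6·242 − 20·18 = 1092, so p = 273/188.
Then q = (18 − 20·(273/188))/6 = -173/94.

p = 1.452, q = -1.840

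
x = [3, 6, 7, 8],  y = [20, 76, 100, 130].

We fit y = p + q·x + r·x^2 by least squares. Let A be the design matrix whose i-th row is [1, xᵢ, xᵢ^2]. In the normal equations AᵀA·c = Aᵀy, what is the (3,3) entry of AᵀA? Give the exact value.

Row 3 ↔ basis x^2, column 3 ↔ basis x^2, so (AᵀA)_{3,3} = Σᵢ (x^2)·(x^2) = (9)·(9) + (36)·(36) + (49)·(49) + (64)·(64) = 7874.

7874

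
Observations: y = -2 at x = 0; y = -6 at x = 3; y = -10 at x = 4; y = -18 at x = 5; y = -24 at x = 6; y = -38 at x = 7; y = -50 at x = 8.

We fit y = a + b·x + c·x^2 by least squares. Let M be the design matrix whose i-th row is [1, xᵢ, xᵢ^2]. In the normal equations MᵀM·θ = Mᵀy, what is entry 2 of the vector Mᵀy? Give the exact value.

-958

Entry 2 ↔ basis x, so (Mᵀy)_{2} = Σᵢ (x)·yᵢ = (0)·(-2) + (3)·(-6) + (4)·(-10) + (5)·(-18) + (6)·(-24) + (7)·(-38) + (8)·(-50) = -958.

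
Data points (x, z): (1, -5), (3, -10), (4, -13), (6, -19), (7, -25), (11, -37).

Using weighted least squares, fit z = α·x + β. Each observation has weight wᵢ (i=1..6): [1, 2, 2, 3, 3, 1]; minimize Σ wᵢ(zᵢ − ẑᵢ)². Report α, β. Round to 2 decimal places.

α = -3.35, β = -0.16

Forming AᵀWA = [[427, 65]; [65, 12]] and AᵀWz = [-1443, -220]ᵀ gives AᵀWA·[α, β]ᵀ = AᵀWz.
Eliminating β: 12·(row 1) − 65·(row 2) gives 899·α = 12·(-1443) − 65·(-220) = -3016, so α = -104/31.
Then β = ((-220) − 65·(-104/31))/12 = -5/31.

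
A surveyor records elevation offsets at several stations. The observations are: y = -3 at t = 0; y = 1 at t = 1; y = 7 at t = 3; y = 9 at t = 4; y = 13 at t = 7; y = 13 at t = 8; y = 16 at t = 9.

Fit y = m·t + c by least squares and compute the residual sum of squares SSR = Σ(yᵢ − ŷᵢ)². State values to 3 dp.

SSR = 16.297

Forming AᵀA = [[220, 32]; [32, 7]] and Aᵀy = [397, 56]ᵀ gives AᵀA·[m, c]ᵀ = Aᵀy.
Determinant 220·7 − 32² = 516.
m = (397·7 − 32·56)/516 = 329/172; c = (220·56 − 32·397)/516 = -32/43.
Residuals: -97/43, -29/172, 345/172, 90/43, 61/172, -67/43, -81/172; SSR = 2803/172.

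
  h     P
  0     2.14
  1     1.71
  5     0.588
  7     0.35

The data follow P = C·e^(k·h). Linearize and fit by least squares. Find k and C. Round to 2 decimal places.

k = -0.26, C = 2.18

Let Y = ln P. Fitting Y = k·h + ln C by least squares:
AᵀA = [[75.0000, 13.0000]; [13.0000, 4]], rhs = [-9.4674, -0.2836]ᵀ  (here Σh = 13.0000, Σ(h)² = 75.0000, Σln P = -0.2836, Σh·ln P = -9.4674).
Δ = 75.0000·4 − (13.0000)² = 131.0000; k = (-9.4674·4 − 13.0000·-0.2836)/131.0000 = -0.26094, ln C = (75.0000·-0.2836 − 13.0000·-9.4674)/131.0000 = 0.77717, so C = exp(0.77717) = 2.17532.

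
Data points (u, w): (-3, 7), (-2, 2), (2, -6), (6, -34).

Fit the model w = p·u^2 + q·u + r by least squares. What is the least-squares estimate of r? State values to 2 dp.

r = 0.66

With design matrix X, XᵀX = [[1409, 189, 53]; [189, 53, 3]; [53, 3, 4]] and Xᵀw = [-1177, -241, -31]ᵀ.
Solving the 3×3 system (Gaussian elimination) gives p = -1597/3398, q = -9883/3398, r = 1119/1699.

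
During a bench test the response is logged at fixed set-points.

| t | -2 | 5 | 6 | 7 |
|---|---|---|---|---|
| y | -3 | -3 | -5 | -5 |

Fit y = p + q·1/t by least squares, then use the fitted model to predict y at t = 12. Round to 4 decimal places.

ŷ = -4.1459

The normal system AᵀA·[p, q]ᵀ = Aᵀy is [[4, 1/105]; [1/105, 7457/22050]]·[p, q]ᵀ = [-16, -68/105]ᵀ.
Δ = 4·(7457/22050) − (1/105)² = 1657/1225.
p = ((-16)·(7457/22050) − (1/105)·(-68/105))/(1657/1225) = -59588/14913; q = (4·(-68/105) − (1/105)·(-16))/(1657/1225) = -8960/4971.
At t = 12: ŷ = (-59588/14913)·(1) + (-8960/4971)·(1/12) = -61828/14913.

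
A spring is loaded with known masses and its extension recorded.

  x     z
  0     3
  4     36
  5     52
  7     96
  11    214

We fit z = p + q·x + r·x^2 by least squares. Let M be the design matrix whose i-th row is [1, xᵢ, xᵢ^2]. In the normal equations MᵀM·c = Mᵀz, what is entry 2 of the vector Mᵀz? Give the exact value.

3430

Entry 2 ↔ basis x, so (Mᵀz)_{2} = Σᵢ (x)·zᵢ = (0)·(3) + (4)·(36) + (5)·(52) + (7)·(96) + (11)·(214) = 3430.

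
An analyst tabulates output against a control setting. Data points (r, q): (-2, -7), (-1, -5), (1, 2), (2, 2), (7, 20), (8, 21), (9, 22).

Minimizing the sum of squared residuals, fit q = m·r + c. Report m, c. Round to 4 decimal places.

Setting ∂/∂m … = 0 gives: 204·m + 24·c = 531;  24·m + 7·c = 55.
Eliminating c: 7·(row 1) − 24·(row 2) gives 852·m = 7·531 − 24·55 = 2397, so m = 799/284.
Then c = (55 − 24·(799/284))/7 = -127/71.

m = 2.8134, c = -1.7887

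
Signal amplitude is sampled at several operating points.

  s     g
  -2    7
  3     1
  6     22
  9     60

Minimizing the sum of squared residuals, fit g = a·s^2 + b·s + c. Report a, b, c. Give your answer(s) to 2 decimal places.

a = 1.00, b = -2.14, c = -1.31

Setting ∂/∂a … = 0 gives: 7954·a + 964·b + 130·c = 5689;  964·a + 130·b + 16·c = 661;  130·a + 16·b + 4·c = 90.
Inverting the 3×3 Gram matrix, [a, b, c]ᵀ = [2710/2721, -3881/1814, -7133/5442]ᵀ.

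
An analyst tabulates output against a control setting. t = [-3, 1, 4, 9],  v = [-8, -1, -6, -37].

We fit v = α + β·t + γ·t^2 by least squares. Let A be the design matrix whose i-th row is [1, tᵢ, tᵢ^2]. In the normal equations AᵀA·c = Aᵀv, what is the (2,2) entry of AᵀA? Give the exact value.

107

Row 2 ↔ basis t, column 2 ↔ basis t, so (AᵀA)_{2,2} = Σᵢ (t)·(t) = (-3)·(-3) + (1)·(1) + (4)·(4) + (9)·(9) = 107.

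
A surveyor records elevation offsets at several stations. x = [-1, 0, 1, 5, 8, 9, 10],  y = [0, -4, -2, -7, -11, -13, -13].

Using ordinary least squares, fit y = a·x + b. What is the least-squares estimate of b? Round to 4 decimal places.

Entries of MᵀM: Σx·x = 272, Σx = 32, Σ1 = 7.
And Σx·y = -372, Σy = -50.
MᵀM·[a, b]ᵀ = Mᵀy becomes [[272, 32]; [32, 7]]·[a, b]ᵀ = [-372, -50]ᵀ.
Eliminating b: 7·(row 1) − 32·(row 2) gives 880·a = 7·(-372) − 32·(-50) = -1004, so a = -251/220.
Then b = ((-50) − 32·(-251/220))/7 = -106/55.

b = -1.9273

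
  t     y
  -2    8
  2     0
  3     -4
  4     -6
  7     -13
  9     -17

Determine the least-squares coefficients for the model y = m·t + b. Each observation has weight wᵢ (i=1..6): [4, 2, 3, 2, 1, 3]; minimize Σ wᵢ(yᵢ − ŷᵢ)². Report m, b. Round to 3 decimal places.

The normal system MᵀWM·[m, b]ᵀ = MᵀWy is [[375, 47]; [47, 15]]·[m, b]ᵀ = [-698, -56]ᵀ.
Δ = 375·15 − 47² = 3416.
m = ((-698)·15 − 47·(-56))/3416 = -3919/1708; b = (375·(-56) − 47·(-698))/3416 = 5903/1708.

m = -2.294, b = 3.456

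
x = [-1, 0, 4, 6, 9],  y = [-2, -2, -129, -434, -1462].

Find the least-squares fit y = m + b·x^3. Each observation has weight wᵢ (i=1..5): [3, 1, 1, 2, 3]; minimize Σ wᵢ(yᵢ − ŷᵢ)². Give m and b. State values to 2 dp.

MᵀWM·[m, b]ᵀ = MᵀWy reads: 10·m + 2680·b = -5391;  2680·m + 1691734·b = -3393132.
(Σwᵢ·1 = 10, Σwᵢ·x^3 = 2680, Σwᵢ·x^3·x^3 = 1691734, Σwᵢ·y = -5391, Σwᵢ·x^3·y = -3393132.)
Determinant 10·1691734 − 2680² = 9734940.
m = ((-5391)·1691734 − 2680·(-3393132))/9734940 = -4424039/1622490; b = (10·(-3393132) − 2680·(-5391))/9734940 = -324724/162249.

m = -2.73, b = -2.00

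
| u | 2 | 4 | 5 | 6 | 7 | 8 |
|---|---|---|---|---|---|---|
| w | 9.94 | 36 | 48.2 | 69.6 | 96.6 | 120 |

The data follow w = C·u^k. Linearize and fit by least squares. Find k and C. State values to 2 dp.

k = 1.79, C = 2.87

Let Y = ln w. Fitting Y = k·ln u + ln C by least squares:
Sums: Σln u = 9.5060, Σ(ln u)² = 16.3136, Σln w = 23.3563, Σln u·ln w = 39.2481.
Normal system: [[16.3136, 9.5060]; [9.5060, 6]]·[k, ln C]ᵀ = [39.2481, 23.3563]ᵀ.
Δ = 16.3136·6 − (9.5060)² = 7.5177; k = (39.2481·6 − 9.5060·23.3563)/7.5177 = 1.79095, ln C = (16.3136·23.3563 − 9.5060·39.2481)/7.5177 = 1.05526, so C = exp(1.05526) = 2.87271.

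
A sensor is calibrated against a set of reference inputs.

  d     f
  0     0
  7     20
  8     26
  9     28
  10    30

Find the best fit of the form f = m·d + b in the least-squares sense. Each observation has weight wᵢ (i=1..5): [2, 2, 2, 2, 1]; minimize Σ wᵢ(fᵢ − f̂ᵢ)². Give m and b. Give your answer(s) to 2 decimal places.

The normal equations are: 488·m + 58·b = 1500;  58·m + 9·b = 178.
Determinant 488·9 − 58² = 1028.
m = (1500·9 − 58·178)/1028 = 794/257; b = (488·178 − 58·1500)/1028 = -34/257.

m = 3.09, b = -0.13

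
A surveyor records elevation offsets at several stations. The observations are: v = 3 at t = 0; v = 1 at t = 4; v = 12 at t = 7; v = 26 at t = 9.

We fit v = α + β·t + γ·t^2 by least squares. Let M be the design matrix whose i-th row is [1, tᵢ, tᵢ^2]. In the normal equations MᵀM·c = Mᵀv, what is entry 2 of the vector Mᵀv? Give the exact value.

322

Entry 2 ↔ basis t, so (Mᵀv)_{2} = Σᵢ (t)·vᵢ = (0)·(3) + (4)·(1) + (7)·(12) + (9)·(26) = 322.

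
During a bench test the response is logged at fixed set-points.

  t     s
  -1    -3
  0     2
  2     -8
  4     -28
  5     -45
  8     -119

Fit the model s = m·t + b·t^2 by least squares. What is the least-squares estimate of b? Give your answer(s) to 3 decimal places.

Entries of XᵀX: Σt·t = 110, Σt·t^2 = 708, Σt^2·t^2 = 4994.
For Xᵀs: Σt·s = -1302, Σt^2·s = -9224.
So XᵀX·[m, b]ᵀ = Xᵀs: [[110, 708]; [708, 4994]]·[m, b]ᵀ = [-1302, -9224]ᵀ.
Eliminating b: 4994·(row 1) − 708·(row 2) gives 48076·m = 4994·(-1302) − 708·(-9224) = 28404, so m = 7101/12019.
Then b = ((-9224) − 708·(7101/12019))/4994 = -23206/12019.

b = -1.931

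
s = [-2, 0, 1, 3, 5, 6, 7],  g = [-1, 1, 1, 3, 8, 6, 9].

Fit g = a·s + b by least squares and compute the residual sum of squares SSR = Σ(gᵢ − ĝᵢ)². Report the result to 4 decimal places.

From the data, Σs·s = 124, Σs = 20, Σ1 = 7.
For Aᵀg: Σs·g = 151, Σg = 27.
Normal equations: [[124, 20]; [20, 7]]·[a, b]ᵀ = [151, 27]ᵀ.
Eliminating b: 7·(row 1) − 20·(row 2) gives 468·a = 7·151 − 20·27 = 517, so a = 517/468.
Then b = (27 − 20·(517/468))/7 = 82/117.
Residuals: 119/234, 35/117, -29/36, -475/468, 277/156, -311/234, 265/468; SSR = 3401/468.

SSR = 7.2671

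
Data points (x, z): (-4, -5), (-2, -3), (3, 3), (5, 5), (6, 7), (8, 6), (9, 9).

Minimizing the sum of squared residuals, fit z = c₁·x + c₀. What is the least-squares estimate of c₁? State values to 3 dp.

c₁ = 1.046

AᵀA·[c₁, c₀]ᵀ = Aᵀz reads: 235·c₁ + 25·c₀ = 231;  25·c₁ + 7·c₀ = 22.
(Σx·x = 235, Σx = 25, Σ1 = 7, Σx·z = 231, Σz = 22.)
det = 235·7 − 25² = 1020.
c₁ = (231·7 − 25·22)/1020 = 1067/1020; c₀ = (235·22 − 25·231)/1020 = -121/204.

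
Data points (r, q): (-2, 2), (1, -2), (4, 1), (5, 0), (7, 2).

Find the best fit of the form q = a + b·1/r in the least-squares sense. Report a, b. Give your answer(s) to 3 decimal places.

a = 1.201, b = -2.751

From the data, Σ1 = 5, Σ1/r = 153/140, Σ1/r·1/r = 26909/19600.
And Σq = 3, Σ1/r·q = -69/28.
MᵀM·[a, b]ᵀ = Mᵀq becomes [[5, 153/140]; [153/140, 26909/19600]]·[a, b]ᵀ = [3, -69/28]ᵀ.
Δ = 5·(26909/19600) − (153/140)² = 6946/1225.
a = (3·(26909/19600) − (153/140)·(-69/28))/(6946/1225) = 16689/13892; b = (5·(-69/28) − (153/140)·3)/(6946/1225) = -9555/3473.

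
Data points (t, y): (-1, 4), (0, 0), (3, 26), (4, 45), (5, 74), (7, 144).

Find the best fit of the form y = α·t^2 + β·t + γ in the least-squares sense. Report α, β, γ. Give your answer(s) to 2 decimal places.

Normal-equation sums: Σt^2·t^2 = 3364, Σt^2·t = 558, Σt^2 = 100, Σt·t = 100, Σt = 18, Σ1 = 6.
Right-hand side: Σt^2·y = 9864, Σt·y = 1632, Σy = 293.
Normal equations: [[3364, 558, 100]; [558, 100, 18]; [100, 18, 6]]·[α, β, γ]ᵀ = [9864, 1632, 293]ᵀ.
Solving the 3×3 system (Gaussian elimination) gives α = 10451/3454, β = -1038/1727, γ = 65/314.

α = 3.03, β = -0.60, γ = 0.21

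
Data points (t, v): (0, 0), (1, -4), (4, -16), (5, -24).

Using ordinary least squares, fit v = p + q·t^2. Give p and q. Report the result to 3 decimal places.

p = -1.524, q = -0.902

Entries of MᵀM: Σ1 = 4, Σt^2 = 42, Σt^2·t^2 = 882.
Right-hand side: Σv = -44, Σt^2·v = -860.
Δ = 4·882 − 42² = 1764.
p = ((-44)·882 − 42·(-860))/1764 = -32/21; q = (4·(-860) − 42·(-44))/1764 = -398/441.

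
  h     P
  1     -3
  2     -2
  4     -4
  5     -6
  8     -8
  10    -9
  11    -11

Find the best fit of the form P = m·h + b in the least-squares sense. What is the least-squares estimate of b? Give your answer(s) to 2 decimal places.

Setting ∂/∂m … = 0 gives: 331·m + 41·b = -328;  41·m + 7·b = -43.
(Σh·h = 331, Σh = 41, Σ1 = 7, Σh·P = -328, ΣP = -43.)
Δ = 331·7 − 41² = 636.
m = ((-328)·7 − 41·(-43))/636 = -533/636; b = (331·(-43) − 41·(-328))/636 = -785/636.

b = -1.23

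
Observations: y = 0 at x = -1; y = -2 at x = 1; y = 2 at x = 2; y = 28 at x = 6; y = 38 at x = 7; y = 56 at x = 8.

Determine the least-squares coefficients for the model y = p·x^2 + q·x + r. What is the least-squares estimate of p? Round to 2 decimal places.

p = 0.99

Entries of AᵀA: Σx^2·x^2 = 7811, Σx^2·x = 1079, Σx^2 = 155, Σx·x = 155, Σx = 23, Σ1 = 6.
Right-hand side: Σx^2·y = 6460, Σx·y = 884, Σy = 122.
Solving the 3×3 system (Gaussian elimination) gives p = 14441/14520, q = -14309/14520, r = -87/55.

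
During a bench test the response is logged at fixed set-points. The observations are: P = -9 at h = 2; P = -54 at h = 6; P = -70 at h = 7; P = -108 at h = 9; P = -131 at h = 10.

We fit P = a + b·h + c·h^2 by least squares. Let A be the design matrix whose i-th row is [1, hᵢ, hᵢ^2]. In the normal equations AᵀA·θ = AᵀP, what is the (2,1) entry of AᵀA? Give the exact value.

34

Row 2 ↔ basis h, column 1 ↔ basis 1, so (AᵀA)_{2,1} = Σᵢ h = (2)·(1) + (6)·(1) + (7)·(1) + (9)·(1) + (10)·(1) = 34.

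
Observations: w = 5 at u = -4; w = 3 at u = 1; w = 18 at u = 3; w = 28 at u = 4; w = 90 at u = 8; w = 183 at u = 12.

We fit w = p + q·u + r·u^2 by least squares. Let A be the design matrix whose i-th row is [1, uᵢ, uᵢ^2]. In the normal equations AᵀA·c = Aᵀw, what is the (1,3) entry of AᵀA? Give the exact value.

250

Row 1 ↔ basis 1, column 3 ↔ basis u^2, so (AᵀA)_{1,3} = Σᵢ u^2 = (1)·(16) + (1)·(1) + (1)·(9) + (1)·(16) + (1)·(64) + (1)·(144) = 250.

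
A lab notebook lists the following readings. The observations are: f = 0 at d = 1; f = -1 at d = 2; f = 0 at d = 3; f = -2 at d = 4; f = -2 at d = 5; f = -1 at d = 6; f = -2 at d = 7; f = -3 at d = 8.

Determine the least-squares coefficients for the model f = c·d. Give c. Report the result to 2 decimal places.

c = -0.31

The normal equations are: 204·c = -64.
(Σd·d = 204, Σd·f = -64.)
c = (-64)/204 = -0.313725.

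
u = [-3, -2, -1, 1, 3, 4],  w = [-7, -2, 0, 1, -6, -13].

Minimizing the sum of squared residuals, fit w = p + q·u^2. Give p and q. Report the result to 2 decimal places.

p = 1.48, q = -0.90

Compute the Gram sums: Σ1 = 6, Σu^2 = 40, Σu^2·u^2 = 436.
Right-hand side: Σw = -27, Σu^2·w = -332.
det = 6·436 − 40² = 1016.
p = ((-27)·436 − 40·(-332))/1016 = 377/254; q = (6·(-332) − 40·(-27))/1016 = -114/127.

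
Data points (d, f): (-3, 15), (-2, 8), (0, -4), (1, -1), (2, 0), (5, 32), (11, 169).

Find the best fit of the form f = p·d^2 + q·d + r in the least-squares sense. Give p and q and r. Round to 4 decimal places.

p = 1.5243, q = -1.1821, r = -2.0620

Sums needed: Σd^2·d^2 = 15380, Σd^2·d = 1430, Σd^2 = 164, Σd·d = 164, Σd = 14, Σ1 = 7.
Right-hand side: Σd^2·f = 21415, Σd·f = 1957, Σf = 219.
So MᵀM·[p, q, r]ᵀ = Mᵀf: [[15380, 1430, 164]; [1430, 164, 14]; [164, 14, 7]]·[p, q, r]ᵀ = [21415, 1957, 219]ᵀ.
Inverting the 3×3 Gram matrix, [p, q, r]ᵀ = [630823/413846, -489227/413846, -426680/206923]ᵀ.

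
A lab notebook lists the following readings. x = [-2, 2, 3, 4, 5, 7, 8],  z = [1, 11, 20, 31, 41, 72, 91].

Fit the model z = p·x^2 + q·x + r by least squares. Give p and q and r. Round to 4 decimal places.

p = 1.0458, q = 2.7050, r = 2.1606

AᵀA·[p, q, r]ᵀ = Aᵀz reads: 7491·p + 1071·q + 171·r = 11101;  1071·p + 171·q + 27·r = 1641;  171·p + 27·q + 7·r = 267.
Solving the 3×3 system (Gaussian elimination) gives p = 5315/5082, q = 13747/5082, r = 1830/847.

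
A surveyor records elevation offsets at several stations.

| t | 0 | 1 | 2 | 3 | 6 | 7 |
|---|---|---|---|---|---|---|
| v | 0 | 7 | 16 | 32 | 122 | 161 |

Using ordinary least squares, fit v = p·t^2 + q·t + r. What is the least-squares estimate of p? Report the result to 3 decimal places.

p = 3.038

AᵀA·[p, q, r]ᵀ = Aᵀv reads: 3795·p + 595·q + 99·r = 12640;  595·p + 99·q + 19·r = 1994;  99·p + 19·q + 6·r = 338.
(Σt^2·t^2 = 3795, Σt^2·t = 595, Σt^2 = 99, Σt·t = 99, Σt = 19, Σ1 = 6, Σt^2·v = 12640, Σt·v = 1994, Σv = 338.)
Inverting the 3×3 Gram matrix, [p, q, r]ᵀ = [42803/14088, 8271/4696, 1100/1761]ᵀ.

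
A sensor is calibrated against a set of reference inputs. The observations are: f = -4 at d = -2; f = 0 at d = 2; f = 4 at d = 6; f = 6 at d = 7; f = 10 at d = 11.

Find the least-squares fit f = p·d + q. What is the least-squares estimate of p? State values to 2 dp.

MᵀM·[p, q]ᵀ = Mᵀf reads: 214·p + 24·q = 184;  24·p + 5·q = 16.
Determinant 214·5 − 24² = 494.
p = (184·5 − 24·16)/494 = 268/247; q = (214·16 − 24·184)/494 = -496/247.

p = 1.09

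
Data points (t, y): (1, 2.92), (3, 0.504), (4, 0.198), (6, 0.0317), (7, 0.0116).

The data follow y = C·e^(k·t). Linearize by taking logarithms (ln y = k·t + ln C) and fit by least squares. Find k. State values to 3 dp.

Taking logs, ln y = k·t + ln C, so regress ln y on t.
Over the data: Σt = 21.0000, Σ(t)² = 111.0000, Σln y = -9.1413, Σt·ln y = -59.3678.
Normal system: [[111.0000, 21.0000]; [21.0000, 5]]·[k, ln C]ᵀ = [-59.3678, -9.1413]ᵀ.
Solving (det = 114.0000): k = -0.91993, ln C = 2.03546.

k = -0.920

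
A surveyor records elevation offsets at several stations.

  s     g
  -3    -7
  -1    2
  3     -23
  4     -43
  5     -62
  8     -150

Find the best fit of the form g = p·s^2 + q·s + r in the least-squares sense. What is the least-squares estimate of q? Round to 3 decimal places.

Forming XᵀX = [[5140, 700, 124]; [700, 124, 16]; [124, 16, 6]] and Xᵀg = [-12106, -1732, -283]ᵀ gives XᵀX·[p, q, r]ᵀ = Xᵀg.
Solving the 3×3 system (Gaussian elimination) gives p = -289/143, q = -406/143, r = 621/286.

q = -2.839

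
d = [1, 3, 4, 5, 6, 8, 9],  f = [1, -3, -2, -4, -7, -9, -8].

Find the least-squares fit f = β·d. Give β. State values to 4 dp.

From the data, Σd·d = 232.
Right-hand side: Σd·f = -222.
β = (-222)/232 = -0.956897.

β = -0.9569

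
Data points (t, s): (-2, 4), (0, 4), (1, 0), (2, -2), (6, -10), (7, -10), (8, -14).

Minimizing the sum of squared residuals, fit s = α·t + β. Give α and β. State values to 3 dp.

Entries of MᵀM: Σt·t = 158, Σt = 22, Σ1 = 7.
For Mᵀs: Σt·s = -254, Σs = -28.
Normal equations: [[158, 22]; [22, 7]]·[α, β]ᵀ = [-254, -28]ᵀ.
Eliminating β: 7·(row 1) − 22·(row 2) gives 622·α = 7·(-254) − 22·(-28) = -1162, so α = -581/311.
Then β = ((-28) − 22·(-581/311))/7 = 582/311.

α = -1.868, β = 1.871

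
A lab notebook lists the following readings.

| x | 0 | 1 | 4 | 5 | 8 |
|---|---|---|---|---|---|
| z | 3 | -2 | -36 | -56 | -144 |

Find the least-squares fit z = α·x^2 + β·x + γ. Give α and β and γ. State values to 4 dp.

With design matrix A, AᵀA = [[4978, 702, 106]; [702, 106, 18]; [106, 18, 5]] and Aᵀz = [-11194, -1578, -235]ᵀ.
Row-reducing yields α = -6688/3079, β = -2694/3079, γ = 6771/3079.

α = -2.1721, β = -0.8750, γ = 2.1991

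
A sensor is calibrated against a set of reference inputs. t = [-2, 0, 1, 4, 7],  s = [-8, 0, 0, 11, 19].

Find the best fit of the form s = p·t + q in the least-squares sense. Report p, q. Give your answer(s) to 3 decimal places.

p = 2.980, q = -1.560

Entries of AᵀA: Σt·t = 70, Σt = 10, Σ1 = 5.
Right-hand side: Σt·s = 193, Σs = 22.
Normal equations: [[70, 10]; [10, 5]]·[p, q]ᵀ = [193, 22]ᵀ.
Determinant 70·5 − 10² = 250.
p = (193·5 − 10·22)/250 = 149/50; q = (70·22 − 10·193)/250 = -39/25.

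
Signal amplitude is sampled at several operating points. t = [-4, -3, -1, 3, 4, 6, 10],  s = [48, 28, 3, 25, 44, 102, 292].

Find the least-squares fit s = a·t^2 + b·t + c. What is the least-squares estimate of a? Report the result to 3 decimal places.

a = 2.980

The normal system AᵀA·[a, b, c]ᵀ = Aᵀs is [[11971, 1215, 187]; [1215, 187, 15]; [187, 15, 7]]·[a, b, c]ᵀ = [34824, 3504, 542]ᵀ.
Inverting the 3×3 Gram matrix, [a, b, c]ᵀ = [543823/182496, -32971/60832, -92741/91248]ᵀ.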